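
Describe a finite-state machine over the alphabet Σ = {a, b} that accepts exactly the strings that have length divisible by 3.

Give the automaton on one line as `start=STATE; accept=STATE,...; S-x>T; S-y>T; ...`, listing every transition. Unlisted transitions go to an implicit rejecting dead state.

Count input length modulo 3: every symbol advances one step around the cycle s0 → s1 → s2 → s0. Accept at s0.
With 3 states:
        a   b  
>* s0   s1  s1 
   s1   s2  s2 
   s2   s0  s0 
(> = start, * = accepting)

start=s0; accept=s0; s0-a>s1; s0-b>s1; s1-a>s2; s1-b>s2; s2-a>s0; s2-b>s0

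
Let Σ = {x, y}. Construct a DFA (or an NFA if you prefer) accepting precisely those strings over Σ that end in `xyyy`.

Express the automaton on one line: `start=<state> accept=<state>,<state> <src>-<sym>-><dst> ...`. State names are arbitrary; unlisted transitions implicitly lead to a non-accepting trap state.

Remember how much of `xyyy` the current input suffix matches. State S0 means no match yet; S1 means the last symbol is `x`; S2 means the last 2 symbols are `xy`; S3 means the last 3 symbols are `xyy`; S4 means the last 4 symbols are `xyyy`. Only S4 accepts. On a mismatch, fall back to the longest proper suffix that is still a prefix of `xyyy`.
A 5-state machine:
        x   y  
>  S0   S1  S0 
   S1   S1  S2 
   S2   S1  S3 
   S3   S1  S4 
 * S4   S1  S0 
(> = start, * = accepting)

start=S0 accept=S4 S0-x->S1 S0-y->S0 S1-x->S1 S1-y->S2 S2-x->S1 S2-y->S3 S3-x->S1 S3-y->S4 S4-x->S1 S4-y->S0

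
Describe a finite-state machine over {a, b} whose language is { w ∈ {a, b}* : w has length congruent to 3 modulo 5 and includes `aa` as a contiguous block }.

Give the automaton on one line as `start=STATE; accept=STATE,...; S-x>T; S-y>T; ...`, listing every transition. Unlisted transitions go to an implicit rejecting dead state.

start=s0; accept=s6; s0-a>s1; s0-b>s2; s1-a>s3; s1-b>s4; s2-a>s5; s2-b>s4; s3-a>s6; s3-b>s6; s4-a>s7; s4-b>s8; s5-a>s6; s5-b>s8; s6-a>s9; s6-b>s9; s7-a>s9; s7-b>s10; s8-a>s11; s8-b>s10; s9-a>s12; s9-b>s12; s10-a>s13; s10-b>s0; s11-a>s12; s11-b>s0; s12-a>s14; s12-b>s14; s13-a>s14; s13-b>s2; s14-a>s3; s14-b>s3

Handle the two conditions separately and then intersect. One (5 states) tracks the input length modulo 5; the other (3 states) tracks whether and how much of `aa` has been seen. Each combined state is a pair, one component from each; accept when both components accept.
          a    b  
>  s0     s1   s2 
   s1     s3   s4 
   s2     s5   s4 
   s3     s6   s6 
   s4     s7   s8 
   s5     s6   s8 
 * s6     s9   s9 
   s7     s9  s10 
   s8    s11  s10 
   s9    s12  s12 
   s10   s13   s0 
   s11   s12   s0 
   s12   s14  s14 
   s13   s14   s2 
   s14    s3   s3 
(> = start, * = accepting)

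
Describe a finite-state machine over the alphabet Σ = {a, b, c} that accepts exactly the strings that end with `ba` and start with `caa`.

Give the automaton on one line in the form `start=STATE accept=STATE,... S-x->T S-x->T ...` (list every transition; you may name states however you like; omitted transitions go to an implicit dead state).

Run two small machines in parallel and take their product. One (3 states) tracks how much of the suffix `ba` has currently been matched; the other (5 states) tracks whether the input so far still matches the prefix `caa`. Each combined state is a pair, one component from each; accept when both components accept.
With 9 states:
        a   b   c  
>  s0   s1  s2  s3 
   s1   s1  s2  s1 
   s2   s4  s2  s1 
   s3   s5  s2  s1 
   s4   s1  s2  s1 
   s5   s6  s2  s1 
   s6   s6  s7  s6 
   s7   s8  s7  s6 
 * s8   s6  s7  s6 
(> = start, * = accepting)

start=s0 accept=s8 s0-a->s1 s0-b->s2 s0-c->s3 s1-a->s1 s1-b->s2 s1-c->s1 s2-a->s4 s2-b->s2 s2-c->s1 s3-a->s5 s3-b->s2 s3-c->s1 s4-a->s1 s4-b->s2 s4-c->s1 s5-a->s6 s5-b->s2 s5-c->s1 s6-a->s6 s6-b->s7 s6-c->s6 s7-a->s8 s7-b->s7 s7-c->s6 s8-a->s6 s8-b->s7 s8-c->s6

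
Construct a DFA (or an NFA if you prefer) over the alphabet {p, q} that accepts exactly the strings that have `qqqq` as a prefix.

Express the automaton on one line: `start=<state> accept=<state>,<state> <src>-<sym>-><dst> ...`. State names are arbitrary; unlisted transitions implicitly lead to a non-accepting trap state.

start=S0 accept=S4 S0-p->S5 S0-q->S1 S1-p->S5 S1-q->S2 S2-p->S5 S2-q->S3 S3-p->S5 S3-q->S4 S4-p->S4 S4-q->S4 S5-p->S5 S5-q->S5

Walk along `qqqq` while the input agrees: from S0 take `q` to S1, and so on. Any deviation drops to the rejecting sink S5. Once S4 is reached the prefix is confirmed and every continuation is accepted.
        p   q  
>  S0   S5  S1 
   S1   S5  S2 
   S2   S5  S3 
   S3   S5  S4 
 * S4   S4  S4 
   S5   S5  S5 
(> = start, * = accepting)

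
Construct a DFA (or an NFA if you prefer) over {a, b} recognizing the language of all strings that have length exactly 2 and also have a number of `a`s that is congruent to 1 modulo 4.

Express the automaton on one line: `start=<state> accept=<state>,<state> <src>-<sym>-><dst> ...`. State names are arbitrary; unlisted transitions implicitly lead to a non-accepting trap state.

Handle the two conditions separately and then intersect. One (4 states) tracks the input length, saturating at 3; the other (4 states) tracks the count of `a`s modulo 4. Each combined state is a pair, one component from each; accept when both components accept. After merging equivalent states the machine shrinks.
A 5-state machine:
        a   b  
>  q0   q1  q2 
   q1   q3  q4 
   q2   q4  q3 
   q3   q3  q3 
 * q4   q3  q3 
(> = start, * = accepting)

start=q0 accept=q4 q0-a->q1 q0-b->q2 q1-a->q3 q1-b->q4 q2-a->q4 q2-b->q3 q3-a->q3 q3-b->q3 q4-a->q3 q4-b->q3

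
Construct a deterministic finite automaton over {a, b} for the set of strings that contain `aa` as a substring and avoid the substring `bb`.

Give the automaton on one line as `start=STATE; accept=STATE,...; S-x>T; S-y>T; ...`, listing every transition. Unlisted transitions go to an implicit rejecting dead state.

start=S0; accept=S3,S5; S0-a>S1; S0-b>S2; S1-a>S3; S1-b>S2; S2-a>S1; S2-b>S4; S3-a>S3; S3-b>S5; S4-a>S6; S4-b>S4; S5-a>S3; S5-b>S7; S6-a>S7; S6-b>S4; S7-a>S7; S7-b>S7

Build one automaton per condition and run them in lockstep. The first has 3 states tracking whether and how much of `aa` has been seen; the second has 3 states tracking partial matches of the forbidden pattern `bb`. A product state is a pair (one from each), accepting exactly when both do.
An 8-state machine:
        a   b  
>  S0   S1  S2 
   S1   S3  S2 
   S2   S1  S4 
 * S3   S3  S5 
   S4   S6  S4 
 * S5   S3  S7 
   S6   S7  S4 
   S7   S7  S7 
(> = start, * = accepting)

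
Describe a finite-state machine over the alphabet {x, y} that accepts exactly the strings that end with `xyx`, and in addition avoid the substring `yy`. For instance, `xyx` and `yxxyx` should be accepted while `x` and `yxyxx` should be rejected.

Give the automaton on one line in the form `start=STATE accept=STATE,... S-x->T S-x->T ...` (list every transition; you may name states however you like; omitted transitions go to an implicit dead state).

Handle the two conditions separately and then intersect. One (4 states) tracks how much of the suffix `xyx` has currently been matched; the other (3 states) tracks partial matches of the forbidden pattern `yy`. Each combined state is a pair, one component from each; accept when both components accept.
9 states suffice.
        x   y  
>  S0   S1  S2 
   S1   S1  S3 
   S2   S1  S4 
   S3   S5  S4 
   S4   S6  S4 
 * S5   S1  S3 
   S6   S6  S7 
   S7   S8  S4 
   S8   S6  S7 
(> = start, * = accepting)

start=S0 accept=S5 S0-x->S1 S0-y->S2 S1-x->S1 S1-y->S3 S2-x->S1 S2-y->S4 S3-x->S5 S3-y->S4 S4-x->S6 S4-y->S4 S5-x->S1 S5-y->S3 S6-x->S6 S6-y->S7 S7-x->S8 S7-y->S4 S8-x->S6 S8-y->S7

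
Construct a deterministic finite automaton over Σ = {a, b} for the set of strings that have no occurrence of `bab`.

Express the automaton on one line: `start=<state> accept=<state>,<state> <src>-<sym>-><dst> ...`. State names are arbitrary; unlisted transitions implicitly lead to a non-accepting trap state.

start=S0 accept=S0,S1,S2 S0-a->S0 S0-b->S1 S1-a->S2 S1-b->S1 S2-a->S0 S2-b->S3 S3-a->S3 S3-b->S3

Track partial matches of the forbidden pattern `bab`. State S3 is a dead state reached once `bab` has occurred; every other state accepts. S0 means no part of `bab` is currently matched.
4 states suffice.
        a   b  
>* S0   S0  S1 
 * S1   S2  S1 
 * S2   S0  S3 
   S3   S3  S3 
(> = start, * = accepting)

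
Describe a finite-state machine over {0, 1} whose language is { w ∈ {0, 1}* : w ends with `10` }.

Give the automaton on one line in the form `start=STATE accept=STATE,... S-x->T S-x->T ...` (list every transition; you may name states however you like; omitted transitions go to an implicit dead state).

Let each state record the length of the longest suffix of the input read so far that is also a prefix of `10`. S1 means the last symbol is `1`; S2 means the last 2 symbols are `10`. Accept only at S2, where the string currently ends in `10`.
A 3-state machine:
        0   1  
>  S0   S0  S1 
   S1   S2  S1 
 * S2   S0  S1 
(> = start, * = accepting)

start=S0 accept=S2 S0-0->S0 S0-1->S1 S1-0->S2 S1-1->S1 S2-0->S0 S2-1->S1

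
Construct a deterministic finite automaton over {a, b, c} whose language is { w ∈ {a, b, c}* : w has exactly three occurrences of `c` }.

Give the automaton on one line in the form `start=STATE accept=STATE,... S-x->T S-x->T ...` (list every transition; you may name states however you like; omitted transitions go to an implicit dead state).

start=q0 accept=q3 q0-a->q0 q0-b->q0 q0-c->q1 q1-a->q1 q1-b->q1 q1-c->q2 q2-a->q2 q2-b->q2 q2-c->q3 q3-a->q3 q3-b->q3 q3-c->q4 q4-a->q4 q4-b->q4 q4-c->q4

Count `c`s, saturating at 4: states q0 through q3 mean 0 through 3 `c`s seen; q4 means more than 3. Each `c` increments (capped at q4); other symbols loop. Accept from {q3}.
5 states suffice.
        a   b   c  
>  q0   q0  q0  q1 
   q1   q1  q1  q2 
   q2   q2  q2  q3 
 * q3   q3  q3  q4 
   q4   q4  q4  q4 
(> = start, * = accepting)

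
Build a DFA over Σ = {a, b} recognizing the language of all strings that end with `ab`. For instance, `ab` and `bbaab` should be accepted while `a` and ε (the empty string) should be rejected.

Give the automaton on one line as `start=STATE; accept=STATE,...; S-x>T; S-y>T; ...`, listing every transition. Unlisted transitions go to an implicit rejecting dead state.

Remember how much of `ab` the current input suffix matches. State q0 means no match yet; q1 means the last symbol is `a`; q2 means the last 2 symbols are `ab`. Only q2 accepts. On a mismatch, fall back to the longest proper suffix that is still a prefix of `ab`.
        a   b  
>  q0   q1  q0 
   q1   q1  q2 
 * q2   q1  q0 
(> = start, * = accepting)

start=q0; accept=q2; q0-a>q1; q0-b>q0; q1-a>q1; q1-b>q2; q2-a>q1; q2-b>q0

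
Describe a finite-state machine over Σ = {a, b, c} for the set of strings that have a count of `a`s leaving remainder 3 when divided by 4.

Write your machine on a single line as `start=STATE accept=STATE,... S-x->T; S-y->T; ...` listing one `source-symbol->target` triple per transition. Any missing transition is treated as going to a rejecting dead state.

start=q0; accept=q3; q0-a->q1; q0-b->q0; q0-c->q0; q1-a->q2; q1-b->q1; q1-c->q1; q2-a->q3; q2-b->q2; q2-c->q2; q3-a->q0; q3-b->q3; q3-c->q3

The only thing that matters is how many `a`s have appeared, reduced mod 4. Use one state per residue: q0 for 0, …, q3 for 3. Reading `a` moves to the next residue; anything else stays put. q3 is accepting.
        a   b   c  
>  q0   q1  q0  q0 
   q1   q2  q1  q1 
   q2   q3  q2  q2 
 * q3   q0  q3  q3 
(> = start, * = accepting)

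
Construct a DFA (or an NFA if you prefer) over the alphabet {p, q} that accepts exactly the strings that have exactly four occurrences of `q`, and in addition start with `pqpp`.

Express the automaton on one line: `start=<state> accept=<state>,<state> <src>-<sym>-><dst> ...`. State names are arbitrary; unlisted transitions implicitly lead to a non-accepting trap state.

start=S0 accept=S8 S0-p->S1 S0-q->S2 S1-p->S2 S1-q->S3 S2-p->S2 S2-q->S2 S3-p->S4 S3-q->S2 S4-p->S5 S4-q->S2 S5-p->S5 S5-q->S6 S6-p->S6 S6-q->S7 S7-p->S7 S7-q->S8 S8-p->S8 S8-q->S2

Handle the two conditions separately and then intersect. One (6 states) tracks the count of `q`s, saturating at 5; the other (6 states) tracks whether the input so far still matches the prefix `pqpp`. Each combined state is a pair, one component from each; accept when both components accept. Equivalent product states are then merged.
        p   q  
>  S0   S1  S2 
   S1   S2  S3 
   S2   S2  S2 
   S3   S4  S2 
   S4   S5  S2 
   S5   S5  S6 
   S6   S6  S7 
   S7   S7  S8 
 * S8   S8  S2 
(> = start, * = accepting)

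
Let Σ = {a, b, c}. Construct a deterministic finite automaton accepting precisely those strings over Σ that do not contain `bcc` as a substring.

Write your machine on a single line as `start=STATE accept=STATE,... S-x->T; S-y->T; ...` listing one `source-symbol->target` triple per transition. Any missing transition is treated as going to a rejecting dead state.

This is the complement of 'contains `bcc`'. Use the same substring-matching states — q0 through q3 holding how much of `bcc` has just been matched — but flip the accepting set: everything except the trap q3 accepts.
A 4-state machine:
        a   b   c  
>* q0   q0  q1  q0 
 * q1   q0  q1  q2 
 * q2   q0  q1  q3 
   q3   q3  q3  q3 
(> = start, * = accepting)

start=q0; accept=q0,q1,q2; q0-a->q0; q0-b->q1; q0-c->q0; q1-a->q0; q1-b->q1; q1-c->q2; q2-a->q0; q2-b->q1; q2-c->q3; q3-a->q3; q3-b->q3; q3-c->q3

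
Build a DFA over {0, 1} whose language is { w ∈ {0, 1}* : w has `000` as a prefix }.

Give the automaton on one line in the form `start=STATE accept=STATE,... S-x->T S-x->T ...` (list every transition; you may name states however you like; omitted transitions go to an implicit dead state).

Walk along `000` while the input agrees: from q0 take `0` to q1, and so on. Any deviation drops to the rejecting sink q4. Once q3 is reached the prefix is confirmed and every continuation is accepted.
        0   1  
>  q0   q1  q4 
   q1   q2  q4 
   q2   q3  q4 
 * q3   q3  q3 
   q4   q4  q4 
(> = start, * = accepting)

start=q0 accept=q3 q0-0->q1 q0-1->q4 q1-0->q2 q1-1->q4 q2-0->q3 q2-1->q4 q3-0->q3 q3-1->q3 q4-0->q4 q4-1->q4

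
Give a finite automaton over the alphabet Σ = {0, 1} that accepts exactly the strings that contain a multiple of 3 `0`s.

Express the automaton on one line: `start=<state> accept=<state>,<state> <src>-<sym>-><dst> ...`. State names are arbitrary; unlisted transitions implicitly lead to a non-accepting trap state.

start=q0 accept=q0 q0-0->q1 q0-1->q0 q1-0->q2 q1-1->q1 q2-0->q0 q2-1->q2

Keep the running count of `0`s modulo 3: each `0` advances along the cycle q0 → q1 → q2 → q0 while other symbols loop. Accept at q0.
With 3 states:
        0   1  
>* q0   q1  q0 
   q1   q2  q1 
   q2   q0  q2 
(> = start, * = accepting)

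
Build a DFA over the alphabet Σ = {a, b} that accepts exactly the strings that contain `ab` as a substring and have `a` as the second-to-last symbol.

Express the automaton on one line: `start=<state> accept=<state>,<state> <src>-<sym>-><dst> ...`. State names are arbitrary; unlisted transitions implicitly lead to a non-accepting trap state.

Build one automaton per condition and run them in lockstep. The first has 3 states tracking whether and how much of `ab` has been seen; the second has 7 states tracking the last 2 symbols read. A product state is a pair (one from each), accepting exactly when both do. After merging equivalent states the machine shrinks.
        a   b  
>  s0   s1  s0 
   s1   s1  s2 
 * s2   s3  s4 
   s3   s5  s2 
   s4   s3  s4 
 * s5   s5  s2 
(> = start, * = accepting)

start=s0 accept=s2,s5 s0-a->s1 s0-b->s0 s1-a->s1 s1-b->s2 s2-a->s3 s2-b->s4 s3-a->s5 s3-b->s2 s4-a->s3 s4-b->s4 s5-a->s5 s5-b->s2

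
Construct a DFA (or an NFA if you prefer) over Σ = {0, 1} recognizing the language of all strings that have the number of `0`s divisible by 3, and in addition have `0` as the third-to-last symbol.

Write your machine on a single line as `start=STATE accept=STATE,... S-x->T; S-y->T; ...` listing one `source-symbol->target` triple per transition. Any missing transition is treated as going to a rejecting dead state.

start=q0; accept=q4,q7,q8,q11; q0-0->q1; q0-1->q0; q1-0->q2; q1-1->q3; q2-0->q4; q2-1->q5; q3-0->q6; q3-1->q3; q4-0->q1; q4-1->q7; q5-0->q8; q5-1->q9; q6-0->q10; q6-1->q5; q7-0->q1; q7-1->q11; q8-0->q1; q8-1->q12; q9-0->q13; q9-1->q9; q10-0->q1; q10-1->q7; q11-0->q1; q11-1->q0; q12-0->q1; q12-1->q11; q13-0->q1; q13-1->q12

Handle the two conditions separately and then intersect. The first has 3 states tracking the count of `0`s modulo 3; the second has 15 states tracking the last 3 symbols read. A product state is a pair (one from each), accepting exactly when both do. Equivalent product states are then merged.
With 14 states:
          0    1  
>  q0     q1   q0 
   q1     q2   q3 
   q2     q4   q5 
   q3     q6   q3 
 * q4     q1   q7 
   q5     q8   q9 
   q6    q10   q5 
 * q7     q1  q11 
 * q8     q1  q12 
   q9    q13   q9 
   q10    q1   q7 
 * q11    q1   q0 
   q12    q1  q11 
   q13    q1  q12 
(> = start, * = accepting)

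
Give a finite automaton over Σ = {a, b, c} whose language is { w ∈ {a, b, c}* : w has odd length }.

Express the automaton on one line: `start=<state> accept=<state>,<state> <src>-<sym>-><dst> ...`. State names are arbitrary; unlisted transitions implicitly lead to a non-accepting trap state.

Count input length modulo 2: every symbol advances one step around the cycle s0 → s1 → s0. Accept at s1.
        a   b   c  
>  s0   s1  s1  s1 
 * s1   s0  s0  s0 
(> = start, * = accepting)

start=s0 accept=s1 s0-a->s1 s0-b->s1 s0-c->s1 s1-a->s0 s1-b->s0 s1-c->s0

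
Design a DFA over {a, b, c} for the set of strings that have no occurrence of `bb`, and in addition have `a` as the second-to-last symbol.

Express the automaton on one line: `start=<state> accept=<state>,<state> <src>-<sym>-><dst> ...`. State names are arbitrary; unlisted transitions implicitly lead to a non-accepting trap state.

start=q0 accept=q4,q5,q6 q0-a->q1 q0-b->q2 q0-c->q3 q1-a->q4 q1-b->q5 q1-c->q6 q2-a->q7 q2-b->q8 q2-c->q9 q3-a->q10 q3-b->q11 q3-c->q12 q4-a->q4 q4-b->q5 q4-c->q6 q5-a->q7 q5-b->q8 q5-c->q9 q6-a->q10 q6-b->q11 q6-c->q12 q7-a->q4 q7-b->q5 q7-c->q6 q8-a->q13 q8-b->q8 q8-c->q14 q9-a->q10 q9-b->q11 q9-c->q12 q10-a->q4 q10-b->q5 q10-c->q6 q11-a->q7 q11-b->q8 q11-c->q9 q12-a->q10 q12-b->q11 q12-c->q12 q13-a->q15 q13-b->q16 q13-c->q17 q14-a->q18 q14-b->q19 q14-c->q20 q15-a->q15 q15-b->q16 q15-c->q17 q16-a->q13 q16-b->q8 q16-c->q14 q17-a->q18 q17-b->q19 q17-c->q20 q18-a->q15 q18-b->q16 q18-c->q17 q19-a->q13 q19-b->q8 q19-c->q14 q20-a->q18 q20-b->q19 q20-c->q20

Build one automaton per condition and run them in lockstep. The first has 3 states tracking partial matches of the forbidden pattern `bb`; the second has 13 states tracking the last 2 symbols read. A product state is a pair (one from each), accepting exactly when both do.
21 states suffice.
          a    b    c  
>  q0     q1   q2   q3 
   q1     q4   q5   q6 
   q2     q7   q8   q9 
   q3    q10  q11  q12 
 * q4     q4   q5   q6 
 * q5     q7   q8   q9 
 * q6    q10  q11  q12 
   q7     q4   q5   q6 
   q8    q13   q8  q14 
   q9    q10  q11  q12 
   q10    q4   q5   q6 
   q11    q7   q8   q9 
   q12   q10  q11  q12 
   q13   q15  q16  q17 
   q14   q18  q19  q20 
   q15   q15  q16  q17 
   q16   q13   q8  q14 
   q17   q18  q19  q20 
   q18   q15  q16  q17 
   q19   q13   q8  q14 
   q20   q18  q19  q20 
(> = start, * = accepting)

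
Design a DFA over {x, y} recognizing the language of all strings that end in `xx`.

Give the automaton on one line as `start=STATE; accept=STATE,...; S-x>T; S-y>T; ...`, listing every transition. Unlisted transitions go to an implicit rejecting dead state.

start=s0; accept=s2; s0-x>s1; s0-y>s0; s1-x>s2; s1-y>s0; s2-x>s2; s2-y>s0

Remember how much of `xx` the current input suffix matches. State s0 means no match yet; s1 means the last symbol is `x`; s2 means the last 2 symbols are `xx`. Only s2 accepts. On a mismatch, fall back to the longest proper suffix that is still a prefix of `xx`.
3 states suffice.
        x   y  
>  s0   s1  s0 
   s1   s2  s0 
 * s2   s2  s0 
(> = start, * = accepting)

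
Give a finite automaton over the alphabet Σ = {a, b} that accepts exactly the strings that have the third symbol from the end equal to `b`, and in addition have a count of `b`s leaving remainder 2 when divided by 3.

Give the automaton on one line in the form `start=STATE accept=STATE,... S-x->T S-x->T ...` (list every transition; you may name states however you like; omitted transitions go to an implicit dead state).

start=q0 accept=q5,q6,q10,q13 q0-a->q0 q0-b->q1 q1-a->q2 q1-b->q3 q2-a->q4 q2-b->q5 q3-a->q6 q3-b->q7 q4-a->q4 q4-b->q8 q5-a->q9 q5-b->q7 q6-a->q10 q6-b->q7 q7-a->q0 q7-b->q11 q8-a->q9 q8-b->q7 q9-a->q10 q9-b->q7 q10-a->q12 q10-b->q7 q11-a->q2 q11-b->q13 q12-a->q12 q12-b->q7 q13-a->q6 q13-b->q7

Handle the two conditions separately and then intersect. One (15 states) tracks the last 3 symbols read; the other (3 states) tracks the count of `b`s modulo 3. Each combined state is a pair, one component from each; accept when both components accept. After merging equivalent states the machine shrinks.
14 states suffice.
          a    b  
>  q0     q0   q1 
   q1     q2   q3 
   q2     q4   q5 
   q3     q6   q7 
   q4     q4   q8 
 * q5     q9   q7 
 * q6    q10   q7 
   q7     q0  q11 
   q8     q9   q7 
   q9    q10   q7 
 * q10   q12   q7 
   q11    q2  q13 
   q12   q12   q7 
 * q13    q6   q7 
(> = start, * = accepting)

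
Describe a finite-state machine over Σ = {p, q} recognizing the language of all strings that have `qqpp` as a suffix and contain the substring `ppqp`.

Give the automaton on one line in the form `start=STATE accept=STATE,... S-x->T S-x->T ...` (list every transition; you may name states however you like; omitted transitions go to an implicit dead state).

start=S0 accept=S8 S0-p->S1 S0-q->S0 S1-p->S2 S1-q->S0 S2-p->S2 S2-q->S3 S3-p->S4 S3-q->S0 S4-p->S4 S4-q->S5 S5-p->S4 S5-q->S6 S6-p->S7 S6-q->S6 S7-p->S8 S7-q->S5 S8-p->S4 S8-q->S5

Run two small machines in parallel and take their product. One (5 states) tracks how much of the suffix `qqpp` has currently been matched; the other (5 states) tracks whether and how much of `ppqp` has been seen. Each combined state is a pair, one component from each; accept when both components accept. Equivalent product states are then merged.
With 9 states:
        p   q  
>  S0   S1  S0 
   S1   S2  S0 
   S2   S2  S3 
   S3   S4  S0 
   S4   S4  S5 
   S5   S4  S6 
   S6   S7  S6 
   S7   S8  S5 
 * S8   S4  S5 
(> = start, * = accepting)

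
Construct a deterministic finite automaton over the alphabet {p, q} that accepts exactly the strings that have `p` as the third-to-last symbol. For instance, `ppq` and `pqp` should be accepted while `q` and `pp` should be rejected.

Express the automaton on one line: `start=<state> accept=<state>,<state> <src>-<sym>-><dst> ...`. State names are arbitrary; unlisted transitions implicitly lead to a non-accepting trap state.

start=A accept=H,I,J,K A-p->B A-q->C B-p->D B-q->E C-p->F C-q->G D-p->H D-q->I E-p->J E-q->K F-p->L F-q->M G-p->N G-q->O H-p->H H-q->I I-p->J I-q->K J-p->L J-q->M K-p->N K-q->O L-p->H L-q->I M-p->J M-q->K N-p->L N-q->M O-p->N O-q->O

Because acceptance depends on a position counted from the end, the machine has to buffer the most recent 3 symbols. Make each state the string of the last up-to-3 symbols read; on input `x` shift the window left and append `x`. Accept when the buffered window has length 3 and begins with `p`.
       p  q 
>  A   B  C 
   B   D  E 
   C   F  G 
   D   H  I 
   E   J  K 
   F   L  M 
   G   N  O 
 * H   H  I 
 * I   J  K 
 * J   L  M 
 * K   N  O 
   L   H  I 
   M   J  K 
   N   L  M 
   O   N  O 
(> = start, * = accepting)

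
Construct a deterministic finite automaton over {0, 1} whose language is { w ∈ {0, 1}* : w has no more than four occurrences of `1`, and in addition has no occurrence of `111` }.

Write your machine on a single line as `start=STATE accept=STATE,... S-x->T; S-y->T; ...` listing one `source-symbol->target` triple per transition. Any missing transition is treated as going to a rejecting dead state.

Run two small machines in parallel and take their product. One (6 states) tracks the count of `1`s, saturating at 5; the other (4 states) tracks partial matches of the forbidden pattern `111`. Each combined state is a pair, one component from each; accept when both components accept. Minimizing collapses redundant product states.
A 10-state machine:
        0   1  
>* q0   q0  q1 
 * q1   q2  q3 
 * q2   q2  q4 
 * q3   q5  q6 
 * q4   q5  q7 
 * q5   q5  q8 
   q6   q6  q6 
 * q7   q8  q6 
 * q8   q8  q9 
 * q9   q9  q6 
(> = start, * = accepting)

start=q0; accept=q0,q1,q2,q3,q4,q5,q7,q8,q9; q0-0->q0; q0-1->q1; q1-0->q2; q1-1->q3; q2-0->q2; q2-1->q4; q3-0->q5; q3-1->q6; q4-0->q5; q4-1->q7; q5-0->q5; q5-1->q8; q6-0->q6; q6-1->q6; q7-0->q8; q7-1->q6; q8-0->q8; q8-1->q9; q9-0->q9; q9-1->q6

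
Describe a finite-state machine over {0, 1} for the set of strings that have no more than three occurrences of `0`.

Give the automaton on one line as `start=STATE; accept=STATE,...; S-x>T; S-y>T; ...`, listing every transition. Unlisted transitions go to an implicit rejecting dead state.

Count `0`s, saturating at 4: states A through D mean 0 through 3 `0`s seen; E means more than 3. Each `0` increments (capped at E); other symbols loop. Accept from {A, B, C, D}.
A 5-state machine:
       0  1 
>* A   B  A 
 * B   C  B 
 * C   D  C 
 * D   E  D 
   E   E  E 
(> = start, * = accepting)

start=A; accept=A,B,C,D; A-0>B; A-1>A; B-0>C; B-1>B; C-0>D; C-1>C; D-0>E; D-1>D; E-0>E; E-1>E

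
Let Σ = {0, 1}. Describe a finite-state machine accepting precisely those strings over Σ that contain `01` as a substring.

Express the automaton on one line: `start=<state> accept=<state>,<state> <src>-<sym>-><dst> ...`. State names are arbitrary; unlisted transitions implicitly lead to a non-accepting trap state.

start=S0 accept=S2 S0-0->S1 S0-1->S0 S1-0->S1 S1-1->S2 S2-0->S2 S2-1->S2

Track how much of `01` has been matched so far: state S0 is no progress, S2 is the absorbing accept state reached once `01` has occurred. Intermediate states record partial matches; on a mismatch, fall back to the longest reusable overlap.
        0   1  
>  S0   S1  S0 
   S1   S1  S2 
 * S2   S2  S2 
(> = start, * = accepting)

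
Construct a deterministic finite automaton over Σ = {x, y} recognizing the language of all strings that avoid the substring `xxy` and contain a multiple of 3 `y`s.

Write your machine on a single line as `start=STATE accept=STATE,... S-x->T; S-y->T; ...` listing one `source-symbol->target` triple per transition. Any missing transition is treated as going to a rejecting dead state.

start=q0; accept=q0,q1,q3; q0-x->q1; q0-y->q2; q1-x->q3; q1-y->q2; q2-x->q4; q2-y->q5; q3-x->q3; q3-y->q6; q4-x->q6; q4-y->q5; q5-x->q7; q5-y->q0; q6-x->q6; q6-y->q6; q7-x->q6; q7-y->q0

Run two small machines in parallel and take their product. One (4 states) tracks partial matches of the forbidden pattern `xxy`; the other (3 states) tracks the count of `y`s modulo 3. Each combined state is a pair, one component from each; accept when both components accept. Equivalent product states are then merged.
8 states suffice.
        x   y  
>* q0   q1  q2 
 * q1   q3  q2 
   q2   q4  q5 
 * q3   q3  q6 
   q4   q6  q5 
   q5   q7  q0 
   q6   q6  q6 
   q7   q6  q0 
(> = start, * = accepting)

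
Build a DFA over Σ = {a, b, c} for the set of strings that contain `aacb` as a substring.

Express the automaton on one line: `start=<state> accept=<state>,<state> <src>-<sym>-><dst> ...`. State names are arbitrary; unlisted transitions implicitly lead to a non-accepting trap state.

start=s0 accept=s4 s0-a->s1 s0-b->s0 s0-c->s0 s1-a->s2 s1-b->s0 s1-c->s0 s2-a->s2 s2-b->s0 s2-c->s3 s3-a->s1 s3-b->s4 s3-c->s0 s4-a->s4 s4-b->s4 s4-c->s4

Track how much of `aacb` has been matched so far: state s0 is no progress, s4 is the absorbing accept state reached once `aacb` has occurred. Intermediate states record partial matches; on a mismatch, fall back to the longest reusable overlap.
With 5 states:
        a   b   c  
>  s0   s1  s0  s0 
   s1   s2  s0  s0 
   s2   s2  s0  s3 
   s3   s1  s4  s0 
 * s4   s4  s4  s4 
(> = start, * = accepting)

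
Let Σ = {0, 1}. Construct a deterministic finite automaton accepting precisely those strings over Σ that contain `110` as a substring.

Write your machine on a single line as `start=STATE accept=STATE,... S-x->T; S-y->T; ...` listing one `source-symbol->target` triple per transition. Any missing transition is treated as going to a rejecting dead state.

start=A; accept=D; A-0->A; A-1->B; B-0->A; B-1->C; C-0->D; C-1->C; D-0->D; D-1->D

States A..C record the length of the longest prefix of `110` that matches the current input suffix. Reaching D means `110` has been seen, and we stay there forever. Accept from D.
A 4-state machine:
       0  1 
>  A   A  B 
   B   A  C 
   C   D  C 
 * D   D  D 
(> = start, * = accepting)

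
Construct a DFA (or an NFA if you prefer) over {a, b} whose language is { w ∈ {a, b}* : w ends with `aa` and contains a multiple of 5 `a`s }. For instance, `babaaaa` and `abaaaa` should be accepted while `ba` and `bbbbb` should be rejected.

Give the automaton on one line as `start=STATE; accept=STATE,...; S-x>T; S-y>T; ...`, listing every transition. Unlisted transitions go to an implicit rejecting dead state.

start=q0; accept=q5; q0-a>q1; q0-b>q0; q1-a>q2; q1-b>q1; q2-a>q3; q2-b>q2; q3-a>q4; q3-b>q3; q4-a>q5; q4-b>q6; q5-a>q1; q5-b>q0; q6-a>q0; q6-b>q6

Run two small machines in parallel and take their product. The first has 3 states tracking how much of the suffix `aa` has currently been matched; the second has 5 states tracking the count of `a`s modulo 5. A product state is a pair (one from each), accepting exactly when both do. Minimizing collapses redundant product states.
A 7-state machine:
        a   b  
>  q0   q1  q0 
   q1   q2  q1 
   q2   q3  q2 
   q3   q4  q3 
   q4   q5  q6 
 * q5   q1  q0 
   q6   q0  q6 
(> = start, * = accepting)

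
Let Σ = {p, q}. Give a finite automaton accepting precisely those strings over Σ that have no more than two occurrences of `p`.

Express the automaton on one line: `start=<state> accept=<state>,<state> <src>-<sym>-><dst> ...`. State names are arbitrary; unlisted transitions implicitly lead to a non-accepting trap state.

start=A accept=A,B,C A-p->B A-q->A B-p->C B-q->B C-p->D C-q->C D-p->D D-q->D

Count `p`s, saturating at 3: states A through C mean 0 through 2 `p`s seen; D means more than 2. Each `p` increments (capped at D); other symbols loop. Accept from {A, B, C}.
4 states suffice.
       p  q 
>* A   B  A 
 * B   C  B 
 * C   D  C 
   D   D  D 
(> = start, * = accepting)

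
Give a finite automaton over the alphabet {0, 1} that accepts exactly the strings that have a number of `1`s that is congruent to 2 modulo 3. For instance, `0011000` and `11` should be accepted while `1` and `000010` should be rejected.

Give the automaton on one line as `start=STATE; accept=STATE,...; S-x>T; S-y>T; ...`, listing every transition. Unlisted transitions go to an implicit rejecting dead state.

Keep the running count of `1`s modulo 3: each `1` advances along the cycle q0 → q1 → q2 → q0 while other symbols loop. Accept at q2.
A 3-state machine:
        0   1  
>  q0   q0  q1 
   q1   q1  q2 
 * q2   q2  q0 
(> = start, * = accepting)

start=q0; accept=q2; q0-0>q0; q0-1>q1; q1-0>q1; q1-1>q2; q2-0>q2; q2-1>q0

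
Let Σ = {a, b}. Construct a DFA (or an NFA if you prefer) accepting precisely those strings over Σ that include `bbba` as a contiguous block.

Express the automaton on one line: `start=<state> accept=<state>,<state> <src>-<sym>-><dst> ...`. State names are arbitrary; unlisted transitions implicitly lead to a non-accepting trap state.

start=q0 accept=q4 q0-a->q0 q0-b->q1 q1-a->q0 q1-b->q2 q2-a->q0 q2-b->q3 q3-a->q4 q3-b->q3 q4-a->q4 q4-b->q4

States q0..q3 record the length of the longest prefix of `bbba` that matches the current input suffix. Reaching q4 means `bbba` has been seen, and we stay there forever. Accept from q4.
With 5 states:
        a   b  
>  q0   q0  q1 
   q1   q0  q2 
   q2   q0  q3 
   q3   q4  q3 
 * q4   q4  q4 
(> = start, * = accepting)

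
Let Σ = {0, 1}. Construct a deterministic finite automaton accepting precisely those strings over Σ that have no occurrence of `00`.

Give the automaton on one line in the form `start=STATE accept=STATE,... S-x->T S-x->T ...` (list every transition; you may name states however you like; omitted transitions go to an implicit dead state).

start=S0 accept=S0,S1 S0-0->S1 S0-1->S0 S1-0->S2 S1-1->S0 S2-0->S2 S2-1->S2

This is the complement of 'contains `00`'. Use the same substring-matching states — S0 through S2 holding how much of `00` has just been matched — but flip the accepting set: everything except the trap S2 accepts.
        0   1  
>* S0   S1  S0 
 * S1   S2  S0 
   S2   S2  S2 
(> = start, * = accepting)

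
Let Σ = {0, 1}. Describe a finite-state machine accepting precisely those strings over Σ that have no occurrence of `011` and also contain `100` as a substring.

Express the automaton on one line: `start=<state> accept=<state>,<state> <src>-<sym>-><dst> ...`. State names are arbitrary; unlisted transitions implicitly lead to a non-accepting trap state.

start=q0 accept=q6,q7 q0-0->q1 q0-1->q2 q1-0->q1 q1-1->q3 q2-0->q4 q2-1->q2 q3-0->q4 q3-1->q5 q4-0->q6 q4-1->q3 q5-0->q5 q5-1->q5 q6-0->q6 q6-1->q7 q7-0->q6 q7-1->q5

Handle the two conditions separately and then intersect. One (4 states) tracks partial matches of the forbidden pattern `011`; the other (4 states) tracks whether and how much of `100` has been seen. Each combined state is a pair, one component from each; accept when both components accept. Minimizing collapses redundant product states.
        0   1  
>  q0   q1  q2 
   q1   q1  q3 
   q2   q4  q2 
   q3   q4  q5 
   q4   q6  q3 
   q5   q5  q5 
 * q6   q6  q7 
 * q7   q6  q5 
(> = start, * = accepting)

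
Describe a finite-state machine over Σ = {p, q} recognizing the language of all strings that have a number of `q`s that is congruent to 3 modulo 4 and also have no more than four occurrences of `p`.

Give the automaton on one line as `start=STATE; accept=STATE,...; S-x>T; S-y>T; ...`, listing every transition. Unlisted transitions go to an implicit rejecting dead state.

start=S0; accept=S9,S13,S17,S20,S22; S0-p>S1; S0-q>S2; S1-p>S3; S1-q>S4; S2-p>S4; S2-q>S5; S3-p>S6; S3-q>S7; S4-p>S7; S4-q>S8; S5-p>S8; S5-q>S9; S6-p>S10; S6-q>S11; S7-p>S11; S7-q>S12; S8-p>S12; S8-q>S13; S9-p>S13; S9-q>S0; S10-p>S14; S10-q>S15; S11-p>S15; S11-q>S16; S12-p>S16; S12-q>S17; S13-p>S17; S13-q>S1; S14-p>S14; S14-q>S18; S15-p>S18; S15-q>S19; S16-p>S19; S16-q>S20; S17-p>S20; S17-q>S3; S18-p>S18; S18-q>S21; S19-p>S21; S19-q>S22; S20-p>S22; S20-q>S6; S21-p>S21; S21-q>S23; S22-p>S23; S22-q>S10; S23-p>S23; S23-q>S14

Build one automaton per condition and run them in lockstep. One (4 states) tracks the count of `q`s modulo 4; the other (6 states) tracks the count of `p`s, saturating at 5. Each combined state is a pair, one component from each; accept when both components accept.
24 states suffice.
          p    q  
>  S0     S1   S2 
   S1     S3   S4 
   S2     S4   S5 
   S3     S6   S7 
   S4     S7   S8 
   S5     S8   S9 
   S6    S10  S11 
   S7    S11  S12 
   S8    S12  S13 
 * S9    S13   S0 
   S10   S14  S15 
   S11   S15  S16 
   S12   S16  S17 
 * S13   S17   S1 
   S14   S14  S18 
   S15   S18  S19 
   S16   S19  S20 
 * S17   S20   S3 
   S18   S18  S21 
   S19   S21  S22 
 * S20   S22   S6 
   S21   S21  S23 
 * S22   S23  S10 
   S23   S23  S14 
(> = start, * = accepting)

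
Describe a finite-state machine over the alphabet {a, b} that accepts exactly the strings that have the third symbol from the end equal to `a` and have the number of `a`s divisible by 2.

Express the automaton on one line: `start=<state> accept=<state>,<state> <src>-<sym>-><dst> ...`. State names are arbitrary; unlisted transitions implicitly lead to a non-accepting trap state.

start=S0 accept=S5,S6,S8,S9 S0-a->S1 S0-b->S0 S1-a->S2 S1-b->S3 S2-a->S4 S2-b->S5 S3-a->S6 S3-b->S7 S4-a->S8 S4-b->S3 S5-a->S1 S5-b->S9 S6-a->S4 S6-b->S10 S7-a->S11 S7-b->S7 S8-a->S4 S8-b->S5 S9-a->S1 S9-b->S0 S10-a->S1 S10-b->S9 S11-a->S4 S11-b->S10

Handle the two conditions separately and then intersect. The first has 15 states tracking the last 3 symbols read; the second has 2 states tracking the count of `a`s modulo 2. A product state is a pair (one from each), accepting exactly when both do. Minimizing collapses redundant product states.
          a    b  
>  S0     S1   S0 
   S1     S2   S3 
   S2     S4   S5 
   S3     S6   S7 
   S4     S8   S3 
 * S5     S1   S9 
 * S6     S4  S10 
   S7    S11   S7 
 * S8     S4   S5 
 * S9     S1   S0 
   S10    S1   S9 
   S11    S4  S10 
(> = start, * = accepting)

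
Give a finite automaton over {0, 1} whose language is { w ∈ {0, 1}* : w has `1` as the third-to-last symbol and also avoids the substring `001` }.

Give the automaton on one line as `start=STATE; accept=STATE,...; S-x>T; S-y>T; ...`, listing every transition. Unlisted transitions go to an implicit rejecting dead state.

start=A; accept=G,H,I,J; A-0>B; A-1>C; B-0>D; B-1>C; C-0>E; C-1>F; D-0>D; D-1>D; E-0>G; E-1>H; F-0>I; F-1>J; G-0>D; G-1>D; H-0>E; H-1>F; I-0>G; I-1>H; J-0>I; J-1>J

Handle the two conditions separately and then intersect. The first has 15 states tracking the last 3 symbols read; the second has 4 states tracking partial matches of the forbidden pattern `001`. A product state is a pair (one from each), accepting exactly when both do. Minimizing collapses redundant product states.
       0  1 
>  A   B  C 
   B   D  C 
   C   E  F 
   D   D  D 
   E   G  H 
   F   I  J 
 * G   D  D 
 * H   E  F 
 * I   G  H 
 * J   I  J 
(> = start, * = accepting)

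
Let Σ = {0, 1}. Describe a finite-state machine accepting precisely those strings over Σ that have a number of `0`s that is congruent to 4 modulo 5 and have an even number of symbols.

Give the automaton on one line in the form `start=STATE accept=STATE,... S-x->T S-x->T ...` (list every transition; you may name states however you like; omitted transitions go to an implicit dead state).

start=q0 accept=q7 q0-0->q1 q0-1->q2 q1-0->q3 q1-1->q4 q2-0->q4 q2-1->q0 q3-0->q5 q3-1->q6 q4-0->q6 q4-1->q1 q5-0->q7 q5-1->q8 q6-0->q8 q6-1->q3 q7-0->q2 q7-1->q9 q8-0->q9 q8-1->q5 q9-0->q0 q9-1->q7

Run two small machines in parallel and take their product. One (5 states) tracks the count of `0`s modulo 5; the other (2 states) tracks the input length modulo 2. Each combined state is a pair, one component from each; accept when both components accept.
10 states suffice.
        0   1  
>  q0   q1  q2 
   q1   q3  q4 
   q2   q4  q0 
   q3   q5  q6 
   q4   q6  q1 
   q5   q7  q8 
   q6   q8  q3 
 * q7   q2  q9 
   q8   q9  q5 
   q9   q0  q7 
(> = start, * = accepting)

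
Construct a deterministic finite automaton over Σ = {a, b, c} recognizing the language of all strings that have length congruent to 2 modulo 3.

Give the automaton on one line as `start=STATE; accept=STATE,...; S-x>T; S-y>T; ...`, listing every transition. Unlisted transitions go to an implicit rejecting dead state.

Only the length mod 3 matters, so use a 3-cycle: from any state, every input symbol moves to the next state, wrapping q2 back to q0. Mark q2 accepting.
With 3 states:
        a   b   c  
>  q0   q1  q1  q1 
   q1   q2  q2  q2 
 * q2   q0  q0  q0 
(> = start, * = accepting)

start=q0; accept=q2; q0-a>q1; q0-b>q1; q0-c>q1; q1-a>q2; q1-b>q2; q1-c>q2; q2-a>q0; q2-b>q0; q2-c>q0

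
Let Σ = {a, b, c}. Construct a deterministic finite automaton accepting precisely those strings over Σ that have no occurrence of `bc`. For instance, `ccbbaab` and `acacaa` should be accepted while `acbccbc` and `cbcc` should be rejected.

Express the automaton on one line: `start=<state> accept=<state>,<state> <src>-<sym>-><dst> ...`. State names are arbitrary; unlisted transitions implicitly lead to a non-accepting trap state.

start=s0 accept=s0,s1 s0-a->s0 s0-b->s1 s0-c->s0 s1-a->s0 s1-b->s1 s1-c->s2 s2-a->s2 s2-b->s2 s2-c->s2

This is the complement of 'contains `bc`'. Use the same substring-matching states — s0 through s2 holding how much of `bc` has just been matched — but flip the accepting set: everything except the trap s2 accepts.
A 3-state machine:
        a   b   c  
>* s0   s0  s1  s0 
 * s1   s0  s1  s2 
   s2   s2  s2  s2 
(> = start, * = accepting)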